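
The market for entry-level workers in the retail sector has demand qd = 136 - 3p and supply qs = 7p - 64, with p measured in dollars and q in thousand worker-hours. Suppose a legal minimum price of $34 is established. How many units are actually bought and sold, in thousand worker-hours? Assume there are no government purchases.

Equilibrium: 136 - 3p = 7p - 64, so 200 = 10p and p* = 20, q* = 76.
Because the floor (34) lies above the market-clearing price, it is binding.
At p = 34: qd = 136 - 3·34 = 34 and qs = 7·34 - 64 = 174.
The quantity actually transacted is the short side, demand: 34.

34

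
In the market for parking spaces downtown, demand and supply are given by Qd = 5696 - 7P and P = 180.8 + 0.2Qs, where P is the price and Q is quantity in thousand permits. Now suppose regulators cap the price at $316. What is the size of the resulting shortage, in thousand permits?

Rearranging supply gives Qs = 5P - 904. Setting quantity demanded equal to quantity supplied, 5696 - 7P = 5P - 904, gives P* = 550 and Q* = 1846.
The ceiling of 316 is below the equilibrium price 550, so it binds.
At P = 316: Qd = 5696 - 7·316 = 3484 and Qs = 5·316 - 904 = 676.
Shortage = Qd - Qs = 3484 - 676 = 2808.

2808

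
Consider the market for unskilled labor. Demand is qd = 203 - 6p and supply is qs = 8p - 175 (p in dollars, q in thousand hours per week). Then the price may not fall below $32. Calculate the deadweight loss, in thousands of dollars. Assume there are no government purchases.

In a free market, 203 - 6p = 8p - 175 gives the equilibrium p* = 27, q* = 41.
The floor of 32 is above the equilibrium price 27, so it binds.
At p = 32: qd = 203 - 6·32 = 11 and qs = 8·32 - 175 = 81.
Quantity traded falls to 11. At q = 11 the demand price is (203 - 11)/6 = 32 and the supply price is (175 + 11)/8 = 23.25.
Deadweight loss = ½ · (32 - 23.25) · (41 - 11) = ½ · 8.75 · 30 = 131.25.

131.25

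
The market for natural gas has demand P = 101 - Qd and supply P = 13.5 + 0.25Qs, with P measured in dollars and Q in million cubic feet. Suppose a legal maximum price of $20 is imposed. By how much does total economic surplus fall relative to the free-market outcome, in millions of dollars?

1210

Rearranging demand gives Qd = 101 - P; rearranging supply gives Qs = 4P - 54. Equilibrium: 101 - P = 4P - 54, so 155 = 5P and P* = 31, Q* = 70.
The ceiling of 20 is below the equilibrium price 31, so it binds.
At P = 20: Qd = 101 - 20 = 81 and Qs = 4·20 - 54 = 26.
Quantity traded falls to 26. At Q = 26 the demand price is 101 - 26 = 75 and the supply price is (54 + 26)/4 = 20.
Deadweight loss = ½ · (75 - 20) · (70 - 26) = ½ · 55 · 44 = 1210.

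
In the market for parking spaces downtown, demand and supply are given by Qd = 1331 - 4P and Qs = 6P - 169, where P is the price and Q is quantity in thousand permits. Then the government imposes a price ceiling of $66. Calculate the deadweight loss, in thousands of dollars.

Equilibrium: 1331 - 4P = 6P - 169, so 1500 = 10P and P* = 150, Q* = 731.
Since 66 < 150, the ceiling is binding.
At P = 66: Qd = 1331 - 4·66 = 1067 and Qs = 6·66 - 169 = 227.
Quantity traded falls to 227. At Q = 227 the demand price is (1331 - 227)/4 = 276 and the supply price is (169 + 227)/6 = 66.
Deadweight loss = ½ · (276 - 66) · (731 - 227) = ½ · 210 · 504 = 52920.

52920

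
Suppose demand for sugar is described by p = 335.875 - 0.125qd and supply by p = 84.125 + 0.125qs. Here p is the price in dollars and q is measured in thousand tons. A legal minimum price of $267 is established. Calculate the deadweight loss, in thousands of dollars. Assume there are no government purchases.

Rearranging demand gives qd = 2687 - 8p; rearranging supply gives qs = 8p - 673. In a free market, 2687 - 8p = 8p - 673 gives the equilibrium p* = 210, q* = 1007.
Since 267 > 210, the floor is binding.
At p = 267: qd = 2687 - 8·267 = 551 and qs = 8·267 - 673 = 1463.
Quantity traded falls to 551. At q = 551 the demand price is (2687 - 551)/8 = 267 and the supply price is (673 + 551)/8 = 153.
Deadweight loss = ½ · (267 - 153) · (1007 - 551) = ½ · 114 · 456 = 25992.

25992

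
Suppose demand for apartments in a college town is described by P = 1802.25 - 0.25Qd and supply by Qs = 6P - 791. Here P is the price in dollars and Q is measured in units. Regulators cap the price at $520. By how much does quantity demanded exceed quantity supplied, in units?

Rearranging demand gives Qd = 7209 - 4P. In a free market, 7209 - 4P = 6P - 791 gives the equilibrium P* = 800, Q* = 4009.
Since 520 < 800, the ceiling is binding.
At P = 520: Qd = 7209 - 4·520 = 5129 and Qs = 6·520 - 791 = 2329.
Shortage = Qd - Qs = 5129 - 2329 = 2800.

2800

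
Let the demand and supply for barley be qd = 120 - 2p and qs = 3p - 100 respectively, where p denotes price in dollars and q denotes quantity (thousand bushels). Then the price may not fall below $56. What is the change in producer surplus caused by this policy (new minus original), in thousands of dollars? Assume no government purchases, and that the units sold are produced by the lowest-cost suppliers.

0

Without the control the market clears where 120 - 2p = 3p - 100, i.e. p* = 44 and q* = 32.
Since 56 > 44, the floor is binding.
At p = 56: qd = 120 - 2·56 = 8 and qs = 3·56 - 100 = 68.
Producer surplus without the control is ½ · (44 - 100/3) · 32 = 512/3.
With the floor, 8 units are sold at 56. The supply price at q = 8 is 36, so PS = ½ · [(56 - 100/3) + (56 - 36)] · 8 = 512/3.
Change in producer surplus = 512/3 - 512/3 = 0.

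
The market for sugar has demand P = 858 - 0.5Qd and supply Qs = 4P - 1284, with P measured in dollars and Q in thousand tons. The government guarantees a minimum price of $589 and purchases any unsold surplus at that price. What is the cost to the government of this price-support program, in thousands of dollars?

Rearranging demand gives Qd = 1716 - 2P. Equilibrium: 1716 - 2P = 4P - 1284, so 3000 = 6P and P* = 500, Q* = 716.
Since 589 > 500, the floor is binding.
At P = 589: Qd = 1716 - 2·589 = 538 and Qs = 4·589 - 1284 = 1072.
Surplus = Qs - Qd = 534.
Government expenditure = surplus × support price = 534 × 589 = 314526.

314526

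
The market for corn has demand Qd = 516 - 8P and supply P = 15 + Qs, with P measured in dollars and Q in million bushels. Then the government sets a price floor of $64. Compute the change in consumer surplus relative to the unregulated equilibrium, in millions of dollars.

-120

Rearranging supply gives Qs = P - 15. Equilibrium: 516 - 8P = P - 15, so 531 = 9P and P* = 59, Q* = 44.
Because the floor (64) lies above the market-clearing price, it is binding.
At P = 64: Qd = 516 - 8·64 = 4 and Qs = 64 - 15 = 49.
Consumer surplus without the control is ½ · (64.5 - 59) · 44 = 121.
With the floor, consumers buy 4 units at 64, so CS = ½ · (64.5 - 64) · 4 = 1.
Change in consumer surplus = 1 - 121 = -120.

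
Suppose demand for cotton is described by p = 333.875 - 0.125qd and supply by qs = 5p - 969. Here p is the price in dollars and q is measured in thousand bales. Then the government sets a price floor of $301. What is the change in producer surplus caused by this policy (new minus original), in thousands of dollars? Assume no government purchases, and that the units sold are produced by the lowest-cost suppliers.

Rearranging demand gives qd = 2671 - 8p. Without the control the market clears where 2671 - 8p = 5p - 969, i.e. p* = 280 and q* = 431.
The floor of 301 is above the equilibrium price 280, so it binds.
At p = 301: qd = 2671 - 8·301 = 263 and qs = 5·301 - 969 = 536.
Producer surplus without the control is ½ · (280 - 193.8) · 431 = 18576.1.
With the floor, 263 units are sold at 301. The supply price at q = 263 is 246.4, so PS = ½ · [(301 - 193.8) + (301 - 246.4)] · 263 = 21276.7.
Change in producer surplus = 21276.7 - 18576.1 = 2700.6.

2700.6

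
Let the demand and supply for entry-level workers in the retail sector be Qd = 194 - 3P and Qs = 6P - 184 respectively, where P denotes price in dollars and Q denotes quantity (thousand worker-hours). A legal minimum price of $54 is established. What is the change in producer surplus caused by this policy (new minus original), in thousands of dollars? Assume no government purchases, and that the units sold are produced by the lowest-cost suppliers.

Setting quantity demanded equal to quantity supplied, 194 - 3P = 6P - 184, gives P* = 42 and Q* = 68.
Since 54 > 42, the floor is binding.
At P = 54: Qd = 194 - 3·54 = 32 and Qs = 6·54 - 184 = 140.
Producer surplus without the control is ½ · (42 - 92/3) · 68 = 1156/3.
With the floor, 32 units are sold at 54. The supply price at Q = 32 is 36, so PS = ½ · [(54 - 92/3) + (54 - 36)] · 32 = 1984/3.
Change in producer surplus = 1984/3 - 1156/3 = 276.

276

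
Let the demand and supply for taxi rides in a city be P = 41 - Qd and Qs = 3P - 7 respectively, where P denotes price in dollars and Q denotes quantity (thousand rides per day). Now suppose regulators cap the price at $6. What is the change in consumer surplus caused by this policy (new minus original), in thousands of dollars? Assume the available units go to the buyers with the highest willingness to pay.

Rearranging demand gives Qd = 41 - P. Equilibrium: 41 - P = 3P - 7, so 48 = 4P and P* = 12, Q* = 29.
The ceiling of 6 is below the equilibrium price 12, so it binds.
At P = 6: Qd = 41 - 6 = 35 and Qs = 3·6 - 7 = 11.
Consumer surplus without the control is ½ · (41 - 12) · 29 = 420.5.
With the ceiling, 11 units are sold at 6 (assume they go to the highest-value buyers). The demand price at Q = 11 is 30, so CS = ½ · [(41 - 6) + (30 - 6)] · 11 = 324.5.
Change in consumer surplus = 324.5 - 420.5 = -96.

-96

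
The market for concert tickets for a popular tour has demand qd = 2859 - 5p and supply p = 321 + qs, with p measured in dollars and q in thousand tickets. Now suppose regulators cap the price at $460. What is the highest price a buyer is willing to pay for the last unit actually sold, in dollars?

Rearranging supply gives qs = p - 321. Equilibrium: 2859 - 5p = p - 321, so 3180 = 6p and p* = 530, q* = 209.
Since 460 < 530, the ceiling is binding.
At p = 460: qd = 2859 - 5·460 = 559 and qs = 460 - 321 = 139.
Only 139 units reach the market. On the demand curve, the marginal buyer's willingness to pay at q = 139 is (2859 - 139)/5 = 544.

544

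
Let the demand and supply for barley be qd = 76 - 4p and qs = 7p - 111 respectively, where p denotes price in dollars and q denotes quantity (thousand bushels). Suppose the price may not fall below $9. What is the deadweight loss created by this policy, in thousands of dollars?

0

Equilibrium: 76 - 4p = 7p - 111, so 187 = 11p and p* = 17, q* = 8.
Since 9 is below p* = 17, the floor does not bind and the free-market outcome prevails.
Since the control does not bind, no trades are prevented and deadweight loss is zero.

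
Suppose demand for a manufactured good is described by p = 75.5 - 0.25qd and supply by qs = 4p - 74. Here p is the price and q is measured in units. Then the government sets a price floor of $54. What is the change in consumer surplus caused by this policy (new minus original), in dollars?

Rearranging demand gives qd = 302 - 4p. Setting quantity demanded equal to quantity supplied, 302 - 4p = 4p - 74, gives p* = 47 and q* = 114.
Since 54 > 47, the floor is binding.
At p = 54: qd = 302 - 4·54 = 86 and qs = 4·54 - 74 = 142.
Consumer surplus without the control is ½ · (75.5 - 47) · 114 = 1624.5.
With the floor, consumers buy 86 units at 54, so CS = ½ · (75.5 - 54) · 86 = 924.5.
Change in consumer surplus = 924.5 - 1624.5 = -700.

-700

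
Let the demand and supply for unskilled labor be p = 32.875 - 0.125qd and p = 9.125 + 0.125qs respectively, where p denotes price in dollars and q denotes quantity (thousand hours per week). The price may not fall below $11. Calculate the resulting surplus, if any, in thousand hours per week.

0

Rearranging demand gives qd = 263 - 8p; rearranging supply gives qs = 8p - 73. Equilibrium: 263 - 8p = 8p - 73, so 336 = 16p and p* = 21, q* = 95.
Since 11 is below p* = 21, the floor does not bind and the free-market outcome prevails.
Since the control does not bind, there is no surplus.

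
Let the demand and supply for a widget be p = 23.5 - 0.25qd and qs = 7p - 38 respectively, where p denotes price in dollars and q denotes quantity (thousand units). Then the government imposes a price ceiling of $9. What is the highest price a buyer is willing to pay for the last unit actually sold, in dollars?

17.25

Rearranging demand gives qd = 94 - 4p. Equilibrium: 94 - 4p = 7p - 38, so 132 = 11p and p* = 12, q* = 46.
Because the ceiling (9) lies below the market-clearing price, it is binding.
At p = 9: qd = 94 - 4·9 = 58 and qs = 7·9 - 38 = 25.
Only 25 units reach the market. On the demand curve, the marginal buyer's willingness to pay at q = 25 is (94 - 25)/4 = 17.25.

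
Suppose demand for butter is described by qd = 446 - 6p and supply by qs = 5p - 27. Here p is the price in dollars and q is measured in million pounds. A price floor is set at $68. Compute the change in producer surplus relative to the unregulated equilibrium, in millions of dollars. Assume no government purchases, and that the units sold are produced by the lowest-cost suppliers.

-1300

In a free market, 446 - 6p = 5p - 27 gives the equilibrium p* = 43, q* = 188.
The floor of 68 is above the equilibrium price 43, so it binds.
At p = 68: qd = 446 - 6·68 = 38 and qs = 5·68 - 27 = 313.
Producer surplus without the control is ½ · (43 - 5.4) · 188 = 3534.4.
With the floor, 38 units are sold at 68. The supply price at q = 38 is 13, so PS = ½ · [(68 - 5.4) + (68 - 13)] · 38 = 2234.4.
Change in producer surplus = 2234.4 - 3534.4 = -1300.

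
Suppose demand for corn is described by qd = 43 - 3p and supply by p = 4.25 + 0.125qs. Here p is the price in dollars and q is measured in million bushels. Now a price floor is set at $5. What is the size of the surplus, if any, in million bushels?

Rearranging supply gives qs = 8p - 34. Without the control the market clears where 43 - 3p = 8p - 34, i.e. p* = 7 and q* = 22.
The floor of 5 is below the equilibrium price 7, so it is not binding; the market clears at p* = 7, q* = 22.
Since the control does not bind, there is no surplus.

0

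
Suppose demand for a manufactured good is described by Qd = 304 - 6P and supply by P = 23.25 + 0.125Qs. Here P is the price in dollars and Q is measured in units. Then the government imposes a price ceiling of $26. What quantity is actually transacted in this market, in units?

22

Rearranging supply gives Qs = 8P - 186. In a free market, 304 - 6P = 8P - 186 gives the equilibrium P* = 35, Q* = 94.
The ceiling of 26 is below the equilibrium price 35, so it binds.
At P = 26: Qd = 304 - 6·26 = 148 and Qs = 8·26 - 186 = 22.
The quantity actually transacted is the short side, supply: 22.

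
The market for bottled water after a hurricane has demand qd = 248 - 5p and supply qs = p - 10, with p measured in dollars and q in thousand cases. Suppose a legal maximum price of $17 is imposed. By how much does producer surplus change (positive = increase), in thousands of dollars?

-520

Equilibrium: 248 - 5p = p - 10, so 258 = 6p and p* = 43, q* = 33.
Because the ceiling (17) lies below the market-clearing price, it is binding.
At p = 17: qd = 248 - 5·17 = 163 and qs = 17 - 10 = 7.
Producer surplus without the control is ½ · (43 - 10) · 33 = 544.5.
With the ceiling, producers sell 7 units at 17, so PS = ½ · (17 - 10) · 7 = 24.5.
Change in producer surplus = 24.5 - 544.5 = -520.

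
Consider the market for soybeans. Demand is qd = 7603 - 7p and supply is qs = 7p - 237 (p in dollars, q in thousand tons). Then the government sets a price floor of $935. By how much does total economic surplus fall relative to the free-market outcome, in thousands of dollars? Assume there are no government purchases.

984375

Without the control the market clears where 7603 - 7p = 7p - 237, i.e. p* = 560 and q* = 3683.
The floor of 935 is above the equilibrium price 560, so it binds.
At p = 935: qd = 7603 - 7·935 = 1058 and qs = 7·935 - 237 = 6308.
Quantity traded falls to 1058. At q = 1058 the demand price is (7603 - 1058)/7 = 935 and the supply price is (237 + 1058)/7 = 185.
Deadweight loss = ½ · (935 - 185) · (3683 - 1058) = ½ · 750 · 2625 = 984375.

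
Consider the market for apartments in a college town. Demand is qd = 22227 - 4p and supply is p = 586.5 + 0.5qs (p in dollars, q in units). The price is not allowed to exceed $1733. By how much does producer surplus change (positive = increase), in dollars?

-9664820

Rearranging supply gives qs = 2p - 1173. In a free market, 22227 - 4p = 2p - 1173 gives the equilibrium p* = 3900, q* = 6627.
Because the ceiling (1733) lies below the market-clearing price, it is binding.
At p = 1733: qd = 22227 - 4·1733 = 15295 and qs = 2·1733 - 1173 = 2293.
Producer surplus without the control is ½ · (3900 - 586.5) · 6627 = 10979282.25.
With the ceiling, producers sell 2293 units at 1733, so PS = ½ · (1733 - 586.5) · 2293 = 1314462.25.
Change in producer surplus = 1314462.25 - 10979282.25 = -9664820.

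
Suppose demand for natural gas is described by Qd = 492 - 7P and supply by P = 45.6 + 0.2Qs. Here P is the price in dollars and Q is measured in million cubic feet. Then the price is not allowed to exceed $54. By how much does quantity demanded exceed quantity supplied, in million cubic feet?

72

Rearranging supply gives Qs = 5P - 228. Setting quantity demanded equal to quantity supplied, 492 - 7P = 5P - 228, gives P* = 60 and Q* = 72.
The ceiling of 54 is below the equilibrium price 60, so it binds.
At P = 54: Qd = 492 - 7·54 = 114 and Qs = 5·54 - 228 = 42.
Shortage = Qd - Qs = 114 - 42 = 72.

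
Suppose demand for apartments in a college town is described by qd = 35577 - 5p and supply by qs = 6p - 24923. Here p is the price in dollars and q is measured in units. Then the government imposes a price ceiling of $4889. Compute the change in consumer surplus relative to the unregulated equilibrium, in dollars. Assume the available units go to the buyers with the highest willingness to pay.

1351165.4

Setting quantity demanded equal to quantity supplied, 35577 - 5p = 6p - 24923, gives p* = 5500 and q* = 8077.
Because the ceiling (4889) lies below the market-clearing price, it is binding.
At p = 4889: qd = 35577 - 5·4889 = 11132 and qs = 6·4889 - 24923 = 4411.
Consumer surplus without the control is ½ · (7115.4 - 5500) · 8077 = 6523792.9.
With the ceiling, 4411 units are sold at 4889 (assume they go to the highest-value buyers). The demand price at q = 4411 is 6233.2, so CS = ½ · [(7115.4 - 4889) + (6233.2 - 4889)] · 4411 = 7874958.3.
Change in consumer surplus = 7874958.3 - 6523792.9 = 1351165.4.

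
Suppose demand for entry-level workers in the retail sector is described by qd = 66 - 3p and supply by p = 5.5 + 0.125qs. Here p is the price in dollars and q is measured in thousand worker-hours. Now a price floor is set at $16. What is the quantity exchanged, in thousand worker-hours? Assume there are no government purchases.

18

Rearranging supply gives qs = 8p - 44. In a free market, 66 - 3p = 8p - 44 gives the equilibrium p* = 10, q* = 36.
The floor of 16 is above the equilibrium price 10, so it binds.
At p = 16: qd = 66 - 3·16 = 18 and qs = 8·16 - 44 = 84.
The quantity actually transacted is the short side, demand: 18.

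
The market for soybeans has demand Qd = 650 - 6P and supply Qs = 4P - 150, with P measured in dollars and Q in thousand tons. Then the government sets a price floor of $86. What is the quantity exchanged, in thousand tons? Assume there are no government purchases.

Equilibrium: 650 - 6P = 4P - 150, so 800 = 10P and P* = 80, Q* = 170.
Since 86 > 80, the floor is binding.
At P = 86: Qd = 650 - 6·86 = 134 and Qs = 4·86 - 150 = 194.
The quantity actually transacted is the short side, demand: 134.

134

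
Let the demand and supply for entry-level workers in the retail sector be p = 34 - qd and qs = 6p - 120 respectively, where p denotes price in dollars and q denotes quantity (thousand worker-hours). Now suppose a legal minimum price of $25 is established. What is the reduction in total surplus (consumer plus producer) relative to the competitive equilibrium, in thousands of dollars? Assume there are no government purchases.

Rearranging demand gives qd = 34 - p. Without the control the market clears where 34 - p = 6p - 120, i.e. p* = 22 and q* = 12.
Because the floor (25) lies above the market-clearing price, it is binding.
At p = 25: qd = 34 - 25 = 9 and qs = 6·25 - 120 = 30.
Quantity traded falls to 9. At q = 9 the demand price is 34 - 9 = 25 and the supply price is (120 + 9)/6 = 21.5.
Deadweight loss = ½ · (25 - 21.5) · (12 - 9) = ½ · 3.5 · 3 = 5.25.

5.25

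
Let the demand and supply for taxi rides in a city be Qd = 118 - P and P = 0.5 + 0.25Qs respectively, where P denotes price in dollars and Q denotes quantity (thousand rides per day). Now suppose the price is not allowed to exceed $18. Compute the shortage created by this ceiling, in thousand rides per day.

30

Rearranging supply gives Qs = 4P - 2. Setting quantity demanded equal to quantity supplied, 118 - P = 4P - 2, gives P* = 24 and Q* = 94.
Because the ceiling (18) lies below the market-clearing price, it is binding.
At P = 18: Qd = 118 - 18 = 100 and Qs = 4·18 - 2 = 70.
Shortage = Qd - Qs = 100 - 70 = 30.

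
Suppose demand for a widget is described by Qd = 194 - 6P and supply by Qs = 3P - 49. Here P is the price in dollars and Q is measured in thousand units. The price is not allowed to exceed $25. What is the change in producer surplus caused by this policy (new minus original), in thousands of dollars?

Equilibrium: 194 - 6P = 3P - 49, so 243 = 9P and P* = 27, Q* = 32.
Because the ceiling (25) lies below the market-clearing price, it is binding.
At P = 25: Qd = 194 - 6·25 = 44 and Qs = 3·25 - 49 = 26.
Producer surplus without the control is ½ · (27 - 49/3) · 32 = 512/3.
With the ceiling, producers sell 26 units at 25, so PS = ½ · (25 - 49/3) · 26 = 338/3.
Change in producer surplus = 338/3 - 512/3 = -58.

-58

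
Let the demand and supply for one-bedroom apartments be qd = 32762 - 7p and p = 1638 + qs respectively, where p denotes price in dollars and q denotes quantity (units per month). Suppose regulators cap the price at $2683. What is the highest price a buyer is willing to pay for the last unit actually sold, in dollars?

Rearranging supply gives qs = p - 1638. In a free market, 32762 - 7p = p - 1638 gives the equilibrium p* = 4300, q* = 2662.
Because the ceiling (2683) lies below the market-clearing price, it is binding.
At p = 2683: qd = 32762 - 7·2683 = 13981 and qs = 2683 - 1638 = 1045.
Only 1045 units reach the market. On the demand curve, the marginal buyer's willingness to pay at q = 1045 is (32762 - 1045)/7 = 4531.

4531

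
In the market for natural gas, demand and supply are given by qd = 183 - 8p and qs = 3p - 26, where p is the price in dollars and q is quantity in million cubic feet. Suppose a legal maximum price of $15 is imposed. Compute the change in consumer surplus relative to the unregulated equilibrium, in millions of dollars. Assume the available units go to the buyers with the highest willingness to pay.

In a free market, 183 - 8p = 3p - 26 gives the equilibrium p* = 19, q* = 31.
The ceiling of 15 is below the equilibrium price 19, so it binds.
At p = 15: qd = 183 - 8·15 = 63 and qs = 3·15 - 26 = 19.
Consumer surplus without the control is ½ · (22.875 - 19) · 31 = 60.0625.
With the ceiling, 19 units are sold at 15 (assume they go to the highest-value buyers). The demand price at q = 19 is 20.5, so CS = ½ · [(22.875 - 15) + (20.5 - 15)] · 19 = 127.0625.
Change in consumer surplus = 127.0625 - 60.0625 = 67.

67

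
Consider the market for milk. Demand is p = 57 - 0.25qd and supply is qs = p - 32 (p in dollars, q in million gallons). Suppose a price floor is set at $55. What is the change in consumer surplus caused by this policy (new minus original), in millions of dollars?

Rearranging demand gives qd = 228 - 4p. Without the control the market clears where 228 - 4p = p - 32, i.e. p* = 52 and q* = 20.
Since 55 > 52, the floor is binding.
At p = 55: qd = 228 - 4·55 = 8 and qs = 55 - 32 = 23.
Consumer surplus without the control is ½ · (57 - 52) · 20 = 50.
With the floor, consumers buy 8 units at 55, so CS = ½ · (57 - 55) · 8 = 8.
Change in consumer surplus = 8 - 50 = -42.

-42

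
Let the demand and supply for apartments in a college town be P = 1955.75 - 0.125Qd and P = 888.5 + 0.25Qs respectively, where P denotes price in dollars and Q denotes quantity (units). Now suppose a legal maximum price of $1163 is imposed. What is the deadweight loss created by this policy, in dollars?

572907

Rearranging demand gives Qd = 15646 - 8P; rearranging supply gives Qs = 4P - 3554. Equilibrium: 15646 - 8P = 4P - 3554, so 19200 = 12P and P* = 1600, Q* = 2846.
The ceiling of 1163 is below the equilibrium price 1600, so it binds.
At P = 1163: Qd = 15646 - 8·1163 = 6342 and Qs = 4·1163 - 3554 = 1098.
Quantity traded falls to 1098. At Q = 1098 the demand price is (15646 - 1098)/8 = 1818.5 and the supply price is (3554 + 1098)/4 = 1163.
Deadweight loss = ½ · (1818.5 - 1163) · (2846 - 1098) = ½ · 655.5 · 1748 = 572907.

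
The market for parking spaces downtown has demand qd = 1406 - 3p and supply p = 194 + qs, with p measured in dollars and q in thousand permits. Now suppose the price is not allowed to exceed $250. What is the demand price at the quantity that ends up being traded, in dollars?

450

Rearranging supply gives qs = p - 194. Without the control the market clears where 1406 - 3p = p - 194, i.e. p* = 400 and q* = 206.
Because the ceiling (250) lies below the market-clearing price, it is binding.
At p = 250: qd = 1406 - 3·250 = 656 and qs = 250 - 194 = 56.
Only 56 units reach the market. On the demand curve, the marginal buyer's willingness to pay at q = 56 is (1406 - 56)/3 = 450.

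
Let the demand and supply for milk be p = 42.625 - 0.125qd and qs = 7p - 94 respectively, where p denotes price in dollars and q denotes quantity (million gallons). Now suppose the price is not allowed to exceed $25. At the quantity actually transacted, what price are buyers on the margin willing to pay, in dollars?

32.5

Rearranging demand gives qd = 341 - 8p. Setting quantity demanded equal to quantity supplied, 341 - 8p = 7p - 94, gives p* = 29 and q* = 109.
The ceiling of 25 is below the equilibrium price 29, so it binds.
At p = 25: qd = 341 - 8·25 = 141 and qs = 7·25 - 94 = 81.
Only 81 units reach the market. On the demand curve, the marginal buyer's willingness to pay at q = 81 is (341 - 81)/8 = 32.5.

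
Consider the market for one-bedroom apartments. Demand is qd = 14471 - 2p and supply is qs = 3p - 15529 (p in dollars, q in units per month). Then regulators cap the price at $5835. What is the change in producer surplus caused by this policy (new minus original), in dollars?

Equilibrium: 14471 - 2p = 3p - 15529, so 30000 = 5p and p* = 6000, q* = 2471.
Because the ceiling (5835) lies below the market-clearing price, it is binding.
At p = 5835: qd = 14471 - 2·5835 = 2801 and qs = 3·5835 - 15529 = 1976.
Producer surplus without the control is ½ · (6000 - 15529/3) · 2471 = 6105841/6.
With the ceiling, producers sell 1976 units at 5835, so PS = ½ · (5835 - 15529/3) · 1976 = 1952288/3.
Change in producer surplus = 1952288/3 - 6105841/6 = -366877.5.

-366877.5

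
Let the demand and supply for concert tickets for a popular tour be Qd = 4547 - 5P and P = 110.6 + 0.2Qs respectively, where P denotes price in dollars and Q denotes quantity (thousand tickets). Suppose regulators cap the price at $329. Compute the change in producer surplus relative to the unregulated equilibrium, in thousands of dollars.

-279554.5

Rearranging supply gives Qs = 5P - 553. Without the control the market clears where 4547 - 5P = 5P - 553, i.e. P* = 510 and Q* = 1997.
Since 329 < 510, the ceiling is binding.
At P = 329: Qd = 4547 - 5·329 = 2902 and Qs = 5·329 - 553 = 1092.
Producer surplus without the control is ½ · (510 - 110.6) · 1997 = 398800.9.
With the ceiling, producers sell 1092 units at 329, so PS = ½ · (329 - 110.6) · 1092 = 119246.4.
Change in producer surplus = 119246.4 - 398800.9 = -279554.5.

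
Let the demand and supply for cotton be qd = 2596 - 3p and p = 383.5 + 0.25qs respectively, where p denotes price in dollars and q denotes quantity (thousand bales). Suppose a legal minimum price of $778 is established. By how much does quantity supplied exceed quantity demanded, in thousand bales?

1316

Rearranging supply gives qs = 4p - 1534. Equilibrium: 2596 - 3p = 4p - 1534, so 4130 = 7p and p* = 590, q* = 826.
The floor of 778 is above the equilibrium price 590, so it binds.
At p = 778: qd = 2596 - 3·778 = 262 and qs = 4·778 - 1534 = 1578.
Surplus = qs - qd = 1578 - 262 = 1316.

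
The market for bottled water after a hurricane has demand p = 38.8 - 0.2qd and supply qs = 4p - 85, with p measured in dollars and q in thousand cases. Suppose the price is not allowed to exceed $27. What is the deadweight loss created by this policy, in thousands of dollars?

57.6

Rearranging demand gives qd = 194 - 5p. In a free market, 194 - 5p = 4p - 85 gives the equilibrium p* = 31, q* = 39.
The ceiling of 27 is below the equilibrium price 31, so it binds.
At p = 27: qd = 194 - 5·27 = 59 and qs = 4·27 - 85 = 23.
Quantity traded falls to 23. At q = 23 the demand price is (194 - 23)/5 = 34.2 and the supply price is (85 + 23)/4 = 27.
Deadweight loss = ½ · (34.2 - 27) · (39 - 23) = ½ · 7.2 · 16 = 57.6.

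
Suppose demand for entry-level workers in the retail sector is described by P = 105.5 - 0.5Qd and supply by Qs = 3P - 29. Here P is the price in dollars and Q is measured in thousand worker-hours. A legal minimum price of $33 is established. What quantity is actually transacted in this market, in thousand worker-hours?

Rearranging demand gives Qd = 211 - 2P. Without the control the market clears where 211 - 2P = 3P - 29, i.e. P* = 48 and Q* = 115.
Since 33 is below P* = 48, the floor does not bind and the free-market outcome prevails.

115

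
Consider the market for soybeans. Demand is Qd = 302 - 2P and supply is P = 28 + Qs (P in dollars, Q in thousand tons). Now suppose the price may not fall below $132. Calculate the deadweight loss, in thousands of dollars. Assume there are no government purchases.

Rearranging supply gives Qs = P - 28. Setting quantity demanded equal to quantity supplied, 302 - 2P = P - 28, gives P* = 110 and Q* = 82.
Because the floor (132) lies above the market-clearing price, it is binding.
At P = 132: Qd = 302 - 2·132 = 38 and Qs = 132 - 28 = 104.
Quantity traded falls to 38. At Q = 38 the demand price is (302 - 38)/2 = 132 and the supply price is 28 + 38 = 66.
Deadweight loss = ½ · (132 - 66) · (82 - 38) = ½ · 66 · 44 = 1452.

1452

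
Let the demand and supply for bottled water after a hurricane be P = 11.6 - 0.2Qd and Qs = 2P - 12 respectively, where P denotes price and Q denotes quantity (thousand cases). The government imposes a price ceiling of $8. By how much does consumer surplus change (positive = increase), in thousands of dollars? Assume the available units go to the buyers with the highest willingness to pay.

Rearranging demand gives Qd = 58 - 5P. Setting quantity demanded equal to quantity supplied, 58 - 5P = 2P - 12, gives P* = 10 and Q* = 8.
Because the ceiling (8) lies below the market-clearing price, it is binding.
At P = 8: Qd = 58 - 5·8 = 18 and Qs = 2·8 - 12 = 4.
Consumer surplus without the control is ½ · (11.6 - 10) · 8 = 6.4.
With the ceiling, 4 units are sold at 8 (assume they go to the highest-value buyers). The demand price at Q = 4 is 10.8, so CS = ½ · [(11.6 - 8) + (10.8 - 8)] · 4 = 12.8.
Change in consumer surplus = 12.8 - 6.4 = 6.4.

6.4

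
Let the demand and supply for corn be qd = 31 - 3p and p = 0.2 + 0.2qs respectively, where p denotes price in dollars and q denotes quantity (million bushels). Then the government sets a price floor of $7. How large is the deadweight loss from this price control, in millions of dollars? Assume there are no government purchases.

21.6

Rearranging supply gives qs = 5p - 1. Without the control the market clears where 31 - 3p = 5p - 1, i.e. p* = 4 and q* = 19.
The floor of 7 is above the equilibrium price 4, so it binds.
At p = 7: qd = 31 - 3·7 = 10 and qs = 5·7 - 1 = 34.
Quantity traded falls to 10. At q = 10 the demand price is (31 - 10)/3 = 7 and the supply price is (1 + 10)/5 = 2.2.
Deadweight loss = ½ · (7 - 2.2) · (19 - 10) = ½ · 4.8 · 9 = 21.6.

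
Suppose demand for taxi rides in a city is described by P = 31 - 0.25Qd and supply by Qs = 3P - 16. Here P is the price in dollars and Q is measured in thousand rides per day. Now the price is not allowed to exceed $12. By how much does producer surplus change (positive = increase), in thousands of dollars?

-256

Rearranging demand gives Qd = 124 - 4P. Equilibrium: 124 - 4P = 3P - 16, so 140 = 7P and P* = 20, Q* = 44.
Because the ceiling (12) lies below the market-clearing price, it is binding.
At P = 12: Qd = 124 - 4·12 = 76 and Qs = 3·12 - 16 = 20.
Producer surplus without the control is ½ · (20 - 16/3) · 44 = 968/3.
With the ceiling, producers sell 20 units at 12, so PS = ½ · (12 - 16/3) · 20 = 200/3.
Change in producer surplus = 200/3 - 968/3 = -256.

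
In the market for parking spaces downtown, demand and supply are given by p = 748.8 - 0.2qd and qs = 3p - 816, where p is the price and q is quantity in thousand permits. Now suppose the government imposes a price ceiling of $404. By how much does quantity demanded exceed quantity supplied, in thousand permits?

Rearranging demand gives qd = 3744 - 5p. Without the control the market clears where 3744 - 5p = 3p - 816, i.e. p* = 570 and q* = 894.
Since 404 < 570, the ceiling is binding.
At p = 404: qd = 3744 - 5·404 = 1724 and qs = 3·404 - 816 = 396.
Shortage = qd - qs = 1724 - 396 = 1328.

1328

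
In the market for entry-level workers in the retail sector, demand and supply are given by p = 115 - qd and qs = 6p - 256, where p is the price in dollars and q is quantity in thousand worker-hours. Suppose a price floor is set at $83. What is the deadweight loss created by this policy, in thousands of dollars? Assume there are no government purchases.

525

Rearranging demand gives qd = 115 - p. Setting quantity demanded equal to quantity supplied, 115 - p = 6p - 256, gives p* = 53 and q* = 62.
Because the floor (83) lies above the market-clearing price, it is binding.
At p = 83: qd = 115 - 83 = 32 and qs = 6·83 - 256 = 242.
Quantity traded falls to 32. At q = 32 the demand price is 115 - 32 = 83 and the supply price is (256 + 32)/6 = 48.
Deadweight loss = ½ · (83 - 48) · (62 - 32) = ½ · 35 · 30 = 525.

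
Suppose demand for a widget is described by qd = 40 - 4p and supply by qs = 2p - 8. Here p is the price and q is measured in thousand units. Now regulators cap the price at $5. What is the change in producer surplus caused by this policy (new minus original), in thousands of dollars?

In a free market, 40 - 4p = 2p - 8 gives the equilibrium p* = 8, q* = 8.
Because the ceiling (5) lies below the market-clearing price, it is binding.
At p = 5: qd = 40 - 4·5 = 20 and qs = 2·5 - 8 = 2.
Producer surplus without the control is ½ · (8 - 4) · 8 = 16.
With the ceiling, producers sell 2 units at 5, so PS = ½ · (5 - 4) · 2 = 1.
Change in producer surplus = 1 - 16 = -15.

-15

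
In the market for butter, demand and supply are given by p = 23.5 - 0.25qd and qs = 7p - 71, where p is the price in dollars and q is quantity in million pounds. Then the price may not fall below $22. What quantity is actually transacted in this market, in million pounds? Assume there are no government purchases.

6

Rearranging demand gives qd = 94 - 4p. Setting quantity demanded equal to quantity supplied, 94 - 4p = 7p - 71, gives p* = 15 and q* = 34.
Since 22 > 15, the floor is binding.
At p = 22: qd = 94 - 4·22 = 6 and qs = 7·22 - 71 = 83.
The quantity actually transacted is the short side, demand: 6.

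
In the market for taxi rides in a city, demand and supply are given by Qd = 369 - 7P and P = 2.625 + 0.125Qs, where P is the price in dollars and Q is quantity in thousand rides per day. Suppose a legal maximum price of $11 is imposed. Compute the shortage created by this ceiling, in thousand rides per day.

Rearranging supply gives Qs = 8P - 21. Setting quantity demanded equal to quantity supplied, 369 - 7P = 8P - 21, gives P* = 26 and Q* = 187.
Because the ceiling (11) lies below the market-clearing price, it is binding.
At P = 11: Qd = 369 - 7·11 = 292 and Qs = 8·11 - 21 = 67.
Shortage = Qd - Qs = 292 - 67 = 225.

225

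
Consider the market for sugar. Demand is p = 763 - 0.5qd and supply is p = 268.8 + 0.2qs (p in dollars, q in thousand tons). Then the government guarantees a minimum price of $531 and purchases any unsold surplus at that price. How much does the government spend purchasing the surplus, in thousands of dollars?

449757

Rearranging demand gives qd = 1526 - 2p; rearranging supply gives qs = 5p - 1344. Equilibrium: 1526 - 2p = 5p - 1344, so 2870 = 7p and p* = 410, q* = 706.
Because the floor (531) lies above the market-clearing price, it is binding.
At p = 531: qd = 1526 - 2·531 = 464 and qs = 5·531 - 1344 = 1311.
Surplus = qs - qd = 847.
Government expenditure = surplus × support price = 847 × 531 = 449757.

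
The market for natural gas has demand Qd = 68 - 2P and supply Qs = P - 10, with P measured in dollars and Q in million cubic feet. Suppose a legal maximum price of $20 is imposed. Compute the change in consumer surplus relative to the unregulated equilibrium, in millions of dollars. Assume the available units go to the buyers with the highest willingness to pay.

51

Without the control the market clears where 68 - 2P = P - 10, i.e. P* = 26 and Q* = 16.
Because the ceiling (20) lies below the market-clearing price, it is binding.
At P = 20: Qd = 68 - 2·20 = 28 and Qs = 20 - 10 = 10.
Consumer surplus without the control is ½ · (34 - 26) · 16 = 64.
With the ceiling, 10 units are sold at 20 (assume they go to the highest-value buyers). The demand price at Q = 10 is 29, so CS = ½ · [(34 - 20) + (29 - 20)] · 10 = 115.
Change in consumer surplus = 115 - 64 = 51.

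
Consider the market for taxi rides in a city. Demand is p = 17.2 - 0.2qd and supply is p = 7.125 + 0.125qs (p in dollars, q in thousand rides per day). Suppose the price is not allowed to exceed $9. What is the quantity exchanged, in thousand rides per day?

15

Rearranging demand gives qd = 86 - 5p; rearranging supply gives qs = 8p - 57. Setting quantity demanded equal to quantity supplied, 86 - 5p = 8p - 57, gives p* = 11 and q* = 31.
Because the ceiling (9) lies below the market-clearing price, it is binding.
At p = 9: qd = 86 - 5·9 = 41 and qs = 8·9 - 57 = 15.
The quantity actually transacted is the short side, supply: 15.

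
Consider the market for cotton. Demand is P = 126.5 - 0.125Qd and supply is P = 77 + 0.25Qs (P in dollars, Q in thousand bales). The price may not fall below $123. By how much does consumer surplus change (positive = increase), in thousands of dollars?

-1040

Rearranging demand gives Qd = 1012 - 8P; rearranging supply gives Qs = 4P - 308. Setting quantity demanded equal to quantity supplied, 1012 - 8P = 4P - 308, gives P* = 110 and Q* = 132.
Because the floor (123) lies above the market-clearing price, it is binding.
At P = 123: Qd = 1012 - 8·123 = 28 and Qs = 4·123 - 308 = 184.
Consumer surplus without the control is ½ · (126.5 - 110) · 132 = 1089.
With the floor, consumers buy 28 units at 123, so CS = ½ · (126.5 - 123) · 28 = 49.
Change in consumer surplus = 49 - 1089 = -1040.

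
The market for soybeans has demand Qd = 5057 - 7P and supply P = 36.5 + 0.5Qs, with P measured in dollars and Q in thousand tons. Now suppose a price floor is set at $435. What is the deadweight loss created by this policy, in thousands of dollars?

Rearranging supply gives Qs = 2P - 73. Without the control the market clears where 5057 - 7P = 2P - 73, i.e. P* = 570 and Q* = 1067.
Since 435 is below P* = 570, the floor does not bind and the free-market outcome prevails.
Since the control does not bind, no trades are prevented and deadweight loss is zero.

0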